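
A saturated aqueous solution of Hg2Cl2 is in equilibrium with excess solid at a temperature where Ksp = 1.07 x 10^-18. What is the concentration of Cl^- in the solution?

[Cl^-] ≈ 1.29e-6 M

Hg2Cl2(s) <=> Hg2^2+ + 2 Cl^-
Ksp = [Hg2^2+][Cl^-]^2
If s mol/L of Hg2Cl2 dissolves, [Hg2^2+] = s and [Cl^-] = 2s.
Ksp = s(2s)^2 = 4s^3
Solving, s = (1.07 x 10^-18/4)^(1/3) = 6.443 x 10^-7 M
[Cl^-] = 2s = 1.29 x 10^-6 M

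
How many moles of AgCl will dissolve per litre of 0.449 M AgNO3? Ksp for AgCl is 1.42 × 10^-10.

AgCl(s) ⇌ Ag^+ + Cl^-
Ksp = [Ag^+][Cl^-]
Let s be the molar solubility in this solution. [Ag^+] = 0.449 + s ≈ 0.449, [Cl^-] = s (Ksp is small, so little additional dissolves).
Ksp ≈ 0.449 × s
s = 3.16 × 10^-10 M
Check: s = 3.2 x 10^-10 ≪ 0.449, so the approximation is valid.

3.16 × 10^-10 M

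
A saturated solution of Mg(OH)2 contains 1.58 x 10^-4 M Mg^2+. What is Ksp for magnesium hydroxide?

Mg(OH)2(s) ⇌ Mg^2+(aq) + 2 OH^-(aq)
Stoichiometry gives [OH^-] = (2/1)[Mg^2+] = 3.160 x 10^-4 M.
Ksp = [Mg^2+][OH^-]^2
Ksp = 1.58 × 10^-4 × (3.160 × 10^-4)^2 = 1.58 × 10^-11

Ksp = 1.58 × 10^-11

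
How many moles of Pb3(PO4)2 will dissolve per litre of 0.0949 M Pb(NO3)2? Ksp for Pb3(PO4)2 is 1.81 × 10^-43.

s ≈ 7.28e-21 M

Pb3(PO4)2(s) ⇌ 3 Pb^2+(aq) + 2 PO4^3-(aq)
Ksp = [Pb^2+]^3[PO4^3-]^2
Let s be the molar solubility in this solution. [Pb^2+] = 0.0949 + 3s ≈ 0.0949, [PO4^3-] = 2s (since Pb^2+ from Pb(NO3)2 dominates).
Ksp ≈ (0.0949)^3 × (2s)^2
s = 7.28 × 10^-21 M
Check: 3s = 2.2 × 10^-20 ≪ 0.0949, so the approximation is valid.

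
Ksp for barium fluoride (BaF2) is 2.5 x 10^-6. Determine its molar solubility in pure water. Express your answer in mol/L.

s = 8.5e-3 M

BaF2(s) <=> Ba^2+(aq) + 2 F^-(aq)
Ksp = [Ba^2+][F^-]^2
Let s = molar solubility. Then [Ba^2+] = s and [F^-] = 2s.
Ksp = s(2s)^2 = 4s^3
s^3 = 2.5 x 10^-6 / 4, so s = 8.5 × 10^-3 M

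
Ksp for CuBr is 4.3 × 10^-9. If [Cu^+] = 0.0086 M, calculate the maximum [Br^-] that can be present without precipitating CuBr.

[Br^-] ≈ 5.0 x 10^-7 M

CuBr(s) <=> Cu^+(aq) + Br^-(aq)
Ksp = [Cu^+][Br^-]
Precipitation begins when Q = Ksp. With [Cu^+] = 0.0086 M:
4.3 × 10^-9 = (0.0086) × [Br^-]
[Br^-] = (4.3 × 10^-9 / 8.6 × 10^-3) = 5.0 x 10^-7 M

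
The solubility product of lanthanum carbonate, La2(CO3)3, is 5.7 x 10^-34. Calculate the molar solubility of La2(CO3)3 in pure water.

8.8e-8 M

La2(CO3)3(s) <=> 2 La^3+ + 3 CO3^2-
Ksp = [La^3+]^2[CO3^2-]^3
For each mole of La2(CO3)3 that dissolves: [La^3+] = 2s, [CO3^2-] = 3s.
Substituting: Ksp = (2s)^2(3s)^3 = 108s^5
s = (5.7 x 10^-34 / 108)^(1/5) = 8.8 x 10^-8 M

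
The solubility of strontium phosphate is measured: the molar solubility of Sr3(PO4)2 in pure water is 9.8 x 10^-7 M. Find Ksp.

Ksp ≈ 9.8 × 10^-29

Sr3(PO4)2(s) <=> 3 Sr^2+(aq) + 2 PO4^3-(aq)
For each mole of Sr3(PO4)2 that dissolves: [Sr^2+] = 3s, [PO4^3-] = 2s.
Ksp = [Sr^2+]^3[PO4^3-]^2
Ksp = (3s)^3(2s)^2 = 108s^5
With s = 9.8 x 10^-7: Ksp = 9.8 × 10^-29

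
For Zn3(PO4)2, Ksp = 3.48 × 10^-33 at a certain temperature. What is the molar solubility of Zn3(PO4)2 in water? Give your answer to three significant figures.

s = 1.26 x 10^-7 M

Zn3(PO4)2(s) ⇌ 3 Zn^2+ + 2 PO4^3-
Ksp = [Zn^2+]^3[PO4^3-]^2
If s mol/L of Zn3(PO4)2 dissolves, [Zn^2+] = 3s and [PO4^3-] = 2s.
Ksp = (3s)^3(2s)^2 = 108s^5
Solving, s = (3.48 × 10^-33/108)^(1/5) = 1.26 x 10^-7 M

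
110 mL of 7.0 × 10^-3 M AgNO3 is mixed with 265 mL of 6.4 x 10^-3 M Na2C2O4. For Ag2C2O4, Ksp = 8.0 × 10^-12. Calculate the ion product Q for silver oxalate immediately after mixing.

Total volume = 110 + 265 = 375 mL.
[Ag^+] = 7.0 × 10^-3 × (110/375) = 2.05 × 10^-3 M
[C2O4^2-] = 6.4 × 10^-3 × (265/375) = 4.52 x 10^-3 M
Ag2C2O4(s) ⇌ 2 Ag^+ + C2O4^2-, so Q = [Ag^+]^2[C2O4^2-]
Q = (2.05 × 10^-3)^2(4.52 × 10^-3) = 1.9 × 10^-8
Q > Ksp, so Ag2C2O4 will precipitate.

Q = 1.9e-8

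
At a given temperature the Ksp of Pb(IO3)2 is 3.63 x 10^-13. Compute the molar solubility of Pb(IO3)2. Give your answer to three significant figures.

Pb(IO3)2(s) <=> Pb^2+ + 2 IO3^-
Ksp = [Pb^2+][IO3^-]^2
If s mol/L of Pb(IO3)2 dissolves, [Pb^2+] = s and [IO3^-] = 2s.
Ksp = s(2s)^2 = 4s^3
s = (3.63 x 10^-13 / 4)^(1/3) = 4.49 x 10^-5 M

4.49e-5 M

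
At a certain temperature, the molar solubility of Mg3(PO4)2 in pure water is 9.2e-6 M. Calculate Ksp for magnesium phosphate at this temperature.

7.1 × 10^-24

Mg3(PO4)2(s) <=> 3 Mg^2+(aq) + 2 PO4^3-(aq)
With molar solubility s: [Mg^2+] = 3s, [PO4^3-] = 2s.
Ksp = [Mg^2+]^3[PO4^3-]^2
Substituting: Ksp = (3s)^3(2s)^2 = 108s^5
With s = 9.2 × 10^-6: Ksp = 7.1 × 10^-24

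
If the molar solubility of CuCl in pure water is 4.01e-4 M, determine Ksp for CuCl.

Ksp = 1.61 × 10^-7

CuCl(s) <=> Cu^+(aq) + Cl^-(aq)
For each mole of CuCl that dissolves: [Cu^+] = s, [Cl^-] = s.
Ksp = [Cu^+][Cl^-]
Ksp = (s)(s) = s^2
Ksp = (4.01 x 10^-4)^2 = 1.61 × 10^-7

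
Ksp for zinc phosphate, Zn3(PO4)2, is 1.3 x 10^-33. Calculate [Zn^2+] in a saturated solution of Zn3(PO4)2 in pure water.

Zn3(PO4)2(s) ⇌ 3 Zn^2+(aq) + 2 PO4^3-(aq)
Ksp = [Zn^2+]^3[PO4^3-]^2
Let s = molar solubility. Then [Zn^2+] = 3s and [PO4^3-] = 2s.
Substituting: Ksp = (3s)^3(2s)^2 = 108s^5
s^5 = 1.3 x 10^-33 / 108, so s = 1.04 × 10^-7 M
[Zn^2+] = 3s = 3.1 × 10^-7 M

[Zn^2+] = 3.1 x 10^-7 M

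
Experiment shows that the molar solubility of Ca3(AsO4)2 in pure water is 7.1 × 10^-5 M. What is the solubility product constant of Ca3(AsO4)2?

Ca3(AsO4)2(s) ⇌ 3 Ca^2+ + 2 AsO4^3-
With molar solubility s: [Ca^2+] = 3s, [AsO4^3-] = 2s.
Ksp = [Ca^2+]^3[AsO4^3-]^2
So Ksp = (3s)^3 × (2s)^2 = 108s^5
Ksp = 108 × (7.1 x 10^-5)^5 = 1.9 × 10^-19

Ksp = 1.9e-19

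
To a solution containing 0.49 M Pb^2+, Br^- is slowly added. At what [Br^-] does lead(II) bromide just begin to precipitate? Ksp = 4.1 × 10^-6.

[Br^-] ≈ 2.9 x 10^-3 M

PbBr2(s) <=> Pb^2+(aq) + 2 Br^-(aq)
Ksp = [Pb^2+][Br^-]^2
Precipitation begins when Q = Ksp. With [Pb^2+] = 0.49 M:
4.1 × 10^-6 = (0.49) × [Br^-]^2
[Br^-] = (4.1 × 10^-6 / 4.9 × 10^-1)^(1/2) = 2.9 x 10^-3 M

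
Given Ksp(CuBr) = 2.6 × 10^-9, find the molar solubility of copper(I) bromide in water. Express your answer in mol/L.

s ≈ 5.1 × 10^-5 M

CuBr(s) ⇌ Cu^+(aq) + Br^-(aq)
Ksp = [Cu^+][Br^-]
Let s = molar solubility. Then [Cu^+] = s and [Br^-] = s.
Ksp = s^2
s = √(2.6 × 10^-9) = 5.1 x 10^-5 M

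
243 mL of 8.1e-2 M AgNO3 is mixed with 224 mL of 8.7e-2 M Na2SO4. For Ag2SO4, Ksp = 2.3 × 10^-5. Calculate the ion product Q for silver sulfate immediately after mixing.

Total volume = 243 + 224 = 467 mL.
[Ag^+] = 8.1 × 10^-2 × (243/467) = 4.21 x 10^-2 M
[SO4^2-] = 8.7 × 10^-2 × (224/467) = 4.17 x 10^-2 M
Ag2SO4(s) <=> 2 Ag^+ + SO4^2-, so Q = [Ag^+]^2[SO4^2-]
Q = (4.21 × 10^-2)^2(4.17 × 10^-2) = 7.4 x 10^-5
Q > Ksp, so Ag2SO4 will precipitate.

Q = 7.4e-5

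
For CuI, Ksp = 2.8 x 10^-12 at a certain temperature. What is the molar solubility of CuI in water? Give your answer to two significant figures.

s = 1.7 x 10^-6 M

CuI(s) <=> Cu^+ + I^-
Ksp = [Cu^+][I^-]
Let s = molar solubility. Then [Cu^+] = s and [I^-] = s.
Ksp = s × s = s^2
s = √(2.8 x 10^-12) = 1.7 × 10^-6 M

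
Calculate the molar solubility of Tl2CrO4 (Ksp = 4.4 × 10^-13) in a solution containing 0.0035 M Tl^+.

s = 3.6e-8 M

Tl2CrO4(s) <=> 2 Tl^+(aq) + CrO4^2-(aq)
Ksp = [Tl^+]^2[CrO4^2-]
If s mol/L dissolves here, [Tl^+] = 0.0035 + 2s ≈ 0.0035, [CrO4^2-] = s (common-ion effect: Tl^+ is already 0.0035 M).
Ksp ≈ (0.0035)^2 × s
s = 3.6 × 10^-8 M
Check: 2s = 7.2 × 10^-8 ≪ 0.0035, so the approximation is valid.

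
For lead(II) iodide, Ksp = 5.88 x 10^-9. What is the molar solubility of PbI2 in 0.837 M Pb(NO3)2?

PbI2(s) ⇌ Pb^2+(aq) + 2 I^-(aq)
Ksp = [Pb^2+][I^-]^2
Let s be the molar solubility in this solution. [Pb^2+] = 0.837 + s ≈ 0.837, [I^-] = 2s (common-ion effect: Pb^2+ is already 0.837 M).
Ksp ≈ 0.837 × (2s)^2
s = 4.19 × 10^-5 M
Check: s = 4.2 × 10^-5 ≪ 0.837, so the approximation is valid.

s = 4.19 × 10^-5 M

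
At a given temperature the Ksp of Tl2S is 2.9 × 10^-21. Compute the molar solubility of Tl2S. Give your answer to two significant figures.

Tl2S(s) ⇌ 2 Tl^+ + S^2-
Ksp = [Tl^+]^2[S^2-]
For each mole of Tl2S that dissolves: [Tl^+] = 2s, [S^2-] = s.
Ksp = (2s)^2s = 4s^3
Solving, s = (2.9 × 10^-21/4)^(1/3) = 9.0 × 10^-8 M

s = 9.0 × 10^-8 M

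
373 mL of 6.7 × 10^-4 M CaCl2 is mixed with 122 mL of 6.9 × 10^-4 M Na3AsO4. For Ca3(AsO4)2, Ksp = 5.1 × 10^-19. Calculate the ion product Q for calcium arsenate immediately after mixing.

3.7 × 10^-18

Total volume = 373 + 122 = 495 mL.
[Ca^2+] = 6.7 × 10^-4 × (373/495) = 5.05 × 10^-4 M
[AsO4^3-] = 6.9 × 10^-4 × (122/495) = 1.70 × 10^-4 M
Ca3(AsO4)2(s) ⇌ 3 Ca^2+(aq) + 2 AsO4^3-(aq), so Q = [Ca^2+]^3[AsO4^3-]^2
Q = (5.05 × 10^-4)^3(1.70 × 10^-4)^2 = 3.7 x 10^-18
Q > Ksp, so Ca3(AsO4)2 will precipitate.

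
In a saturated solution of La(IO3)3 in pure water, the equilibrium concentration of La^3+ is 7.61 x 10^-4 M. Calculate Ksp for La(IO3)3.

Ksp = 9.06 x 10^-12

La(IO3)3(s) <=> La^3+(aq) + 3 IO3^-(aq)
Stoichiometry gives [IO3^-] = (3/1)[La^3+] = 2.283 × 10^-3 M.
Ksp = [La^3+][IO3^-]^3
Ksp = 7.61 x 10^-4 × (2.283 x 10^-3)^3 = 9.06 × 10^-12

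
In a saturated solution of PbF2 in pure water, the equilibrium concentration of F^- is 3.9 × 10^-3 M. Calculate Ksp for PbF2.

3.0 × 10^-8

PbF2(s) ⇌ Pb^2+(aq) + 2 F^-(aq)
Stoichiometry gives [Pb^2+] = (1/2)[F^-] = 1.95 × 10^-3 M.
Ksp = [Pb^2+][F^-]^2
Ksp = 1.95 × 10^-3 × (3.9 x 10^-3)^2 = 3.0 × 10^-8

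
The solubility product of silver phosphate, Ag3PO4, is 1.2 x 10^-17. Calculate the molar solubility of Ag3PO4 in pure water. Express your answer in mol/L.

Ag3PO4(s) ⇌ 3 Ag^+(aq) + PO4^3-(aq)
Ksp = [Ag^+]^3[PO4^3-]
Let s = molar solubility. Then [Ag^+] = 3s and [PO4^3-] = s.
Substituting: Ksp = (3s)^3s = 27s^4
s^4 = 1.2 x 10^-17 / 27, so s = 2.6 x 10^-5 M

s ≈ 2.6 × 10^-5 M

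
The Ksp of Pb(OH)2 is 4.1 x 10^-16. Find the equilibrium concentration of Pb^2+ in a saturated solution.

Pb(OH)2(s) ⇌ Pb^2+ + 2 OH^-
Ksp = [Pb^2+][OH^-]^2
For each mole of Pb(OH)2 that dissolves: [Pb^2+] = s, [OH^-] = 2s.
Substituting: Ksp = s(2s)^2 = 4s^3
Solving, s = (4.1 x 10^-16/4)^(1/3) = 4.68 x 10^-6 M
[Pb^2+] = s = 4.7 x 10^-6 M

[Pb^2+] = 4.7 × 10^-6 M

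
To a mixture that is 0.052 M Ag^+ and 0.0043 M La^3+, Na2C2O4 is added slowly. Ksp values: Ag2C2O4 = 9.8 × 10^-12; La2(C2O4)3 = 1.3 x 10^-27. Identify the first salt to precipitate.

Each salt begins to precipitate when Q = Ksp, i.e. when [C2O4^2-] reaches its threshold.
For Ag2C2O4: 9.8 × 10^-12 = (0.052)^2 × [C2O4^2-]  ⇒  [C2O4^2-] = 3.6 x 10^-9 M.
For La2(C2O4)3: 1.3 x 10^-27 = (0.0043)^2 × [C2O4^2-]^3  ⇒  [C2O4^2-] = 4.1 x 10^-8 M.
The salt with the lower threshold [C2O4^2-] precipitates first: Ag2C2O4.

Ag2C2O4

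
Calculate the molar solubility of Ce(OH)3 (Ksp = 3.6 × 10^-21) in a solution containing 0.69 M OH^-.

s = 1.1 x 10^-20 M

Ce(OH)3(s) <=> Ce^3+(aq) + 3 OH^-(aq)
Ksp = [Ce^3+][OH^-]^3
Let s = moles of Ce(OH)3 that dissolve per litre. [Ce^3+] = s, [OH^-] = 0.69 + 3s ≈ 0.69 (common-ion effect: OH^- is already 0.69 M).
Ksp ≈ s × (0.69)^3
s = 1.1 x 10^-20 M
Check: 3s = 3.3 x 10^-20 ≪ 0.69, so the approximation is valid.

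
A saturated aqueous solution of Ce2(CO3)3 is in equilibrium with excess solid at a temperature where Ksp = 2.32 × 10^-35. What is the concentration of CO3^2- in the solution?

Ce2(CO3)3(s) ⇌ 2 Ce^3+ + 3 CO3^2-
Ksp = [Ce^3+]^2[CO3^2-]^3
With molar solubility s: [Ce^3+] = 2s, [CO3^2-] = 3s.
So Ksp = (2s)^2 × (3s)^3 = 108s^5
Solving, s = (2.32 × 10^-35/108)^(1/5) = 4.639 x 10^-8 M
[CO3^2-] = 3s = 1.39 x 10^-7 M

1.39 × 10^-7 M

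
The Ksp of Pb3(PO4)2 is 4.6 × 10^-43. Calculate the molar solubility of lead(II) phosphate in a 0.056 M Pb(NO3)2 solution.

Pb3(PO4)2(s) ⇌ 3 Pb^2+ + 2 PO4^3-
Ksp = [Pb^2+]^3[PO4^3-]^2
Let s = moles of Pb3(PO4)2 that dissolve per litre. [Pb^2+] = 0.056 + 3s ≈ 0.056, [PO4^3-] = 2s (Ksp is small, so little additional dissolves).
Ksp ≈ (0.056)^3 × (2s)^2
s = 2.6 × 10^-20 M
Check: 3s = 7.7 × 10^-20 ≪ 0.056, so the approximation is valid.

2.6e-20 M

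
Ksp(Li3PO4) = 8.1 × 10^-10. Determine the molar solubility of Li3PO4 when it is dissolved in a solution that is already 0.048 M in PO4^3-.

Li3PO4(s) ⇌ 3 Li^+(aq) + PO4^3-(aq)
Ksp = [Li^+]^3[PO4^3-]
Let s = moles of Li3PO4 that dissolve per litre. [Li^+] = 3s, [PO4^3-] = 0.048 + s ≈ 0.048 (common-ion effect: PO4^3- is already 0.048 M).
Ksp ≈ (3s)^3 × 0.048
s = 8.5 x 10^-4 M
Check: s = 8.5 × 10^-4 ≪ 0.048, so the approximation is valid.

s = 8.5 x 10^-4 M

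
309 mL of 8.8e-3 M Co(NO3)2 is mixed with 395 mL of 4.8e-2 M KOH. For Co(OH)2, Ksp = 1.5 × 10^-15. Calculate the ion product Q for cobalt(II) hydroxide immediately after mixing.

2.8 × 10^-6

Total volume = 309 + 395 = 704 mL.
[Co^2+] = 8.8 × 10^-3 × (309/704) = 3.86 x 10^-3 M
[OH^-] = 4.8 x 10^-2 × (395/704) = 2.69 × 10^-2 M
Co(OH)2(s) ⇌ Co^2+ + 2 OH^-, so Q = [Co^2+][OH^-]^2
Q = (3.86 × 10^-3)(2.69 × 10^-2)^2 = 2.8 × 10^-6
Q > Ksp, so Co(OH)2 will precipitate.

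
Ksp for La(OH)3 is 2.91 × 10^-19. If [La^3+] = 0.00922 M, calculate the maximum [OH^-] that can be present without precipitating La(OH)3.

3.16e-6 M

La(OH)3(s) ⇌ La^3+(aq) + 3 OH^-(aq)
Ksp = [La^3+][OH^-]^3
Precipitation begins when Q = Ksp. With [La^3+] = 0.00922 M:
2.91 × 10^-19 = (0.00922) × [OH^-]^3
[OH^-] = (2.91 × 10^-19 / 9.22 x 10^-3)^(1/3) = 3.16 × 10^-6 M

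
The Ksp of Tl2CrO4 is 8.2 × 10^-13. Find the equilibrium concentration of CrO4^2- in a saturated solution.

Tl2CrO4(s) ⇌ 2 Tl^+(aq) + CrO4^2-(aq)
Ksp = [Tl^+]^2[CrO4^2-]
For each mole of Tl2CrO4 that dissolves: [Tl^+] = 2s, [CrO4^2-] = s.
So Ksp = (2s)^2 × s = 4s^3
s = (8.2 × 10^-13 / 4)^(1/3) = 5.90 × 10^-5 M
[CrO4^2-] = s = 5.9 x 10^-5 M

5.9e-5 M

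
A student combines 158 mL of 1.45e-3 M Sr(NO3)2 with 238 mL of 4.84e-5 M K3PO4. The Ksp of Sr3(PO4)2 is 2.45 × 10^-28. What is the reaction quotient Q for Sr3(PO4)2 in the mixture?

Total volume = 158 + 238 = 396 mL.
[Sr^2+] = 1.45 × 10^-3 × (158/396) = 5.785 x 10^-4 M
[PO4^3-] = 4.84 × 10^-5 × (238/396) = 2.909 × 10^-5 M
Sr3(PO4)2(s) ⇌ 3 Sr^2+ + 2 PO4^3-, so Q = [Sr^2+]^3[PO4^3-]^2
Q = (5.785 × 10^-4)^3(2.909 × 10^-5)^2 = 1.64 × 10^-19
Q > Ksp, so Sr3(PO4)2 will precipitate.

Q ≈ 1.64 × 10^-19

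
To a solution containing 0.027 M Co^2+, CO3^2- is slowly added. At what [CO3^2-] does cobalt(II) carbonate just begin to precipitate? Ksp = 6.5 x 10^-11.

[CO3^2-] = 2.4 × 10^-9 M

CoCO3(s) ⇌ Co^2+ + CO3^2-
Ksp = [Co^2+][CO3^2-]
Precipitation begins when Q = Ksp. With [Co^2+] = 0.027 M:
6.5 x 10^-11 = (0.027) × [CO3^2-]
[CO3^2-] = (6.5 x 10^-11 / 2.7 × 10^-2) = 2.4 x 10^-9 M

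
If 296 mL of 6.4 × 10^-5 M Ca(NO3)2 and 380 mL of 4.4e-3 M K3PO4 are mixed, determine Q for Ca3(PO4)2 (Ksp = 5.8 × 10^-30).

Q = 1.3e-19

Total volume = 296 + 380 = 676 mL.
[Ca^2+] = 6.4 × 10^-5 × (296/676) = 2.80 × 10^-5 M
[PO4^3-] = 4.4 x 10^-3 × (380/676) = 2.47 × 10^-3 M
Ca3(PO4)2(s) ⇌ 3 Ca^2+ + 2 PO4^3-, so Q = [Ca^2+]^3[PO4^3-]^2
Q = (2.80 x 10^-5)^3(2.47 × 10^-3)^2 = 1.3 × 10^-19
Q > Ksp, so Ca3(PO4)2 will precipitate.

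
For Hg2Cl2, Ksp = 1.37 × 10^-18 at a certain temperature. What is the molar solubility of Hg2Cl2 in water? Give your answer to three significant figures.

Hg2Cl2(s) <=> Hg2^2+(aq) + 2 Cl^-(aq)
Ksp = [Hg2^2+][Cl^-]^2
With molar solubility s: [Hg2^2+] = s, [Cl^-] = 2s.
Substituting: Ksp = s(2s)^2 = 4s^3
s = (1.37 × 10^-18 / 4)^(1/3) = 7.00 × 10^-7 M

s = 7.00 × 10^-7 M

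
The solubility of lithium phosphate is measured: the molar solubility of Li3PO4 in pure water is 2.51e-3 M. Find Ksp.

Li3PO4(s) ⇌ 3 Li^+ + PO4^3-
For each mole of Li3PO4 that dissolves: [Li^+] = 3s, [PO4^3-] = s.
Ksp = [Li^+]^3[PO4^3-]
Ksp = (3s)^3s = 27s^4
With s = 2.51 x 10^-3: Ksp = 1.07 x 10^-9

1.07e-9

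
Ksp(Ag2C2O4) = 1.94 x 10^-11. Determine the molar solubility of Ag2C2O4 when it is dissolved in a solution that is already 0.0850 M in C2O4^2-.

s = 7.55e-6 M

Ag2C2O4(s) <=> 2 Ag^+(aq) + C2O4^2-(aq)
Ksp = [Ag^+]^2[C2O4^2-]
If s mol/L dissolves here, [Ag^+] = 2s, [C2O4^2-] = 0.0850 + s ≈ 0.0850 (since the C2O4^2- already present dominates).
Ksp ≈ (2s)^2 × 0.0850
s = 7.55 × 10^-6 M
Check: s = 7.6 × 10^-6 ≪ 0.0850, so the approximation is valid.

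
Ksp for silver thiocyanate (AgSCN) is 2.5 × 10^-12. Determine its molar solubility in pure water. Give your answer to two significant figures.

s = 1.6 × 10^-6 M

AgSCN(s) ⇌ Ag^+(aq) + SCN^-(aq)
Ksp = [Ag^+][SCN^-]
If s mol/L of AgSCN dissolves, [Ag^+] = s and [SCN^-] = s.
Ksp = (s)(s) = s^2
s = √(2.5 × 10^-12) = 1.6 x 10^-6 M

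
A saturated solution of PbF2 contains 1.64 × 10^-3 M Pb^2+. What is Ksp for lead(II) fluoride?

1.76 × 10^-8

PbF2(s) ⇌ Pb^2+ + 2 F^-
Stoichiometry gives [F^-] = (2/1)[Pb^2+] = 3.280 x 10^-3 M.
Ksp = [Pb^2+][F^-]^2
Ksp = 1.64 x 10^-3 × (3.280 × 10^-3)^2 = 1.76 × 10^-8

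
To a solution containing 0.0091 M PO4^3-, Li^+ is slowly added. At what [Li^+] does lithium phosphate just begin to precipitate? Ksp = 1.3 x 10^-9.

5.2 × 10^-3 M

Li3PO4(s) <=> 3 Li^+(aq) + PO4^3-(aq)
Ksp = [Li^+]^3[PO4^3-]
Precipitation begins when Q = Ksp. With [PO4^3-] = 0.0091 M:
1.3 x 10^-9 = (0.0091) × [Li^+]^3
[Li^+] = (1.3 x 10^-9 / 9.1 × 10^-3)^(1/3) = 5.2 x 10^-3 M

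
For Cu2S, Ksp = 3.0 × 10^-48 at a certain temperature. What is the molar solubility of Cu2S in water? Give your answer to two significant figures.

Cu2S(s) <=> 2 Cu^+ + S^2-
Ksp = [Cu^+]^2[S^2-]
Let s = molar solubility. Then [Cu^+] = 2s and [S^2-] = s.
Substituting: Ksp = (2s)^2s = 4s^3
s = (3.0 × 10^-48 / 4)^(1/3) = 9.1 x 10^-17 M

s = 9.1e-17 M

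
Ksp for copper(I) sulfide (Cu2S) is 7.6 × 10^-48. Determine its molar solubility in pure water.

s = 1.2e-16 M

Cu2S(s) ⇌ 2 Cu^+(aq) + S^2-(aq)
Ksp = [Cu^+]^2[S^2-]
With molar solubility s: [Cu^+] = 2s, [S^2-] = s.
Ksp = (2s)^2s = 4s^3
s = (7.6 × 10^-48 / 4)^(1/3) = 1.2 × 10^-16 M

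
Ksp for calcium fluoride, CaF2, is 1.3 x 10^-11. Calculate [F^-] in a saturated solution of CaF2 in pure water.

CaF2(s) ⇌ Ca^2+(aq) + 2 F^-(aq)
Ksp = [Ca^2+][F^-]^2
Let s = molar solubility. Then [Ca^2+] = s and [F^-] = 2s.
Substituting: Ksp = s(2s)^2 = 4s^3
Solving, s = (1.3 x 10^-11/4)^(1/3) = 1.48 x 10^-4 M
[F^-] = 2s = 3.0 × 10^-4 M

3.0e-4 M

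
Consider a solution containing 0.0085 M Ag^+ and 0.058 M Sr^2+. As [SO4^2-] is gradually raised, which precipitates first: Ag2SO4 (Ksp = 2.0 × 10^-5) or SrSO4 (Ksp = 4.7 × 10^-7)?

Precipitation of each salt starts when its ion product equals its Ksp.
For Ag2SO4: 2.0 × 10^-5 = (0.0085)^2 × [SO4^2-]  ⇒  [SO4^2-] = 2.8 × 10^-1 M.
For SrSO4: 4.7 × 10^-7 = 0.058 × [SO4^2-]  ⇒  [SO4^2-] = 8.1 x 10^-6 M.
The salt with the lower threshold [SO4^2-] precipitates first: SrSO4.

SrSO4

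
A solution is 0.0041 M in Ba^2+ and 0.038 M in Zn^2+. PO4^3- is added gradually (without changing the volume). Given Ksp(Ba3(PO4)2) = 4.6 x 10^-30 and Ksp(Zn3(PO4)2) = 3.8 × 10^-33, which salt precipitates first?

Zn3(PO4)2

Precipitation of each salt starts when its ion product equals its Ksp.
For Ba3(PO4)2: 4.6 x 10^-30 = (0.0041)^3 × [PO4^3-]^2  ⇒  [PO4^3-] = 8.2 x 10^-12 M.
For Zn3(PO4)2: 3.8 × 10^-33 = (0.038)^3 × [PO4^3-]^2  ⇒  [PO4^3-] = 8.3 x 10^-15 M.
The salt with the lower threshold [PO4^3-] precipitates first: Zn3(PO4)2.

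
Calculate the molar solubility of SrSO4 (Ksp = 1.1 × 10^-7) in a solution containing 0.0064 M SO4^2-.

1.7e-5 M

SrSO4(s) <=> Sr^2+ + SO4^2-
Ksp = [Sr^2+][SO4^2-]
If s mol/L dissolves here, [Sr^2+] = s, [SO4^2-] = 0.0064 + s ≈ 0.0064 (common-ion effect: SO4^2- is already 0.0064 M).
Ksp ≈ s × 0.0064
s = 1.7 × 10^-5 M
Check: s = 1.7 x 10^-5 ≪ 0.0064, so the approximation is valid.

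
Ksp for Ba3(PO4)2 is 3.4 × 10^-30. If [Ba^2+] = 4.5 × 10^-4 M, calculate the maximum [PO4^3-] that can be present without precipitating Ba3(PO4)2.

[PO4^3-] = 1.9e-10 M

Ba3(PO4)2(s) ⇌ 3 Ba^2+ + 2 PO4^3-
Ksp = [Ba^2+]^3[PO4^3-]^2
Precipitation begins when Q = Ksp. With [Ba^2+] = 4.5 × 10^-4 M:
3.4 × 10^-30 = (4.5 × 10^-4)^3 × [PO4^3-]^2
[PO4^3-] = (3.4 × 10^-30 / 9.11 × 10^-11)^(1/2) = 1.9 × 10^-10 M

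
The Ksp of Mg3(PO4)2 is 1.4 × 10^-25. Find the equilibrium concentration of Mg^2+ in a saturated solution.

[Mg^2+] ≈ 1.3 × 10^-5 M

Mg3(PO4)2(s) ⇌ 3 Mg^2+(aq) + 2 PO4^3-(aq)
Ksp = [Mg^2+]^3[PO4^3-]^2
For each mole of Mg3(PO4)2 that dissolves: [Mg^2+] = 3s, [PO4^3-] = 2s.
So Ksp = (3s)^3 × (2s)^2 = 108s^5
s^5 = 1.4 × 10^-25 / 108, so s = 4.19 x 10^-6 M
[Mg^2+] = 3s = 1.3 × 10^-5 M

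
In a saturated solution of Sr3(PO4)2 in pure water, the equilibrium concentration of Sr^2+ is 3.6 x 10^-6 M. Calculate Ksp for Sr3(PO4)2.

Sr3(PO4)2(s) ⇌ 3 Sr^2+(aq) + 2 PO4^3-(aq)
Stoichiometry gives [PO4^3-] = (2/3)[Sr^2+] = 2.40 × 10^-6 M.
Ksp = [Sr^2+]^3[PO4^3-]^2
Ksp = (3.6 × 10^-6)^3 × (2.40 × 10^-6)^2 = 2.7 × 10^-28

Ksp ≈ 2.7 × 10^-28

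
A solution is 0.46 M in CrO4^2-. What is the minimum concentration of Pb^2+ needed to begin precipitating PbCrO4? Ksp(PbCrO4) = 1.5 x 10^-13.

3.3 × 10^-13 M

PbCrO4(s) ⇌ Pb^2+ + CrO4^2-
Ksp = [Pb^2+][CrO4^2-]
Precipitation begins when Q = Ksp. With [CrO4^2-] = 0.46 M:
1.5 x 10^-13 = (0.46) × [Pb^2+]
[Pb^2+] = (1.5 x 10^-13 / 4.6 x 10^-1) = 3.3 × 10^-13 M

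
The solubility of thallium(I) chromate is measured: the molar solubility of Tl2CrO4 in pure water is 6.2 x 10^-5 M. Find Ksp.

Tl2CrO4(s) ⇌ 2 Tl^+(aq) + CrO4^2-(aq)
Let s = molar solubility. Then [Tl^+] = 2s and [CrO4^2-] = s.
Ksp = [Tl^+]^2[CrO4^2-]
So Ksp = (2s)^2 × s = 4s^3
Ksp = 4 × (6.2 × 10^-5)^3 = 9.5 × 10^-13

Ksp = 9.5 x 10^-13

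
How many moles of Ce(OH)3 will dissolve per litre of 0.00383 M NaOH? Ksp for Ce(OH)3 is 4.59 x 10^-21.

Ce(OH)3(s) <=> Ce^3+(aq) + 3 OH^-(aq)
Ksp = [Ce^3+][OH^-]^3
If s mol/L dissolves here, [Ce^3+] = s, [OH^-] = 0.00383 + 3s ≈ 0.00383 (since OH^- from NaOH dominates).
Ksp ≈ s × (0.00383)^3
s = 8.17 × 10^-14 M
Check: 3s = 2.5 × 10^-13 ≪ 0.00383, so the approximation is valid.

s ≈ 8.17 x 10^-14 M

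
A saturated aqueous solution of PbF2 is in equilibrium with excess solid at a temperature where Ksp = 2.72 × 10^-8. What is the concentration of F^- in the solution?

PbF2(s) <=> Pb^2+ + 2 F^-
Ksp = [Pb^2+][F^-]^2
For each mole of PbF2 that dissolves: [Pb^2+] = s, [F^-] = 2s.
So Ksp = s × (2s)^2 = 4s^3
Solving, s = (2.72 × 10^-8/4)^(1/3) = 1.895 × 10^-3 M
[F^-] = 2s = 3.79 × 10^-3 M

[F^-] ≈ 3.79e-3 M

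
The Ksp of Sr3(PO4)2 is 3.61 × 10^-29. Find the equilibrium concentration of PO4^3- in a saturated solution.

1.61 × 10^-6 M

Sr3(PO4)2(s) ⇌ 3 Sr^2+ + 2 PO4^3-
Ksp = [Sr^2+]^3[PO4^3-]^2
Let s = molar solubility. Then [Sr^2+] = 3s and [PO4^3-] = 2s.
So Ksp = (3s)^3 × (2s)^2 = 108s^5
s^5 = 3.61 × 10^-29 / 108, so s = 8.032 x 10^-7 M
[PO4^3-] = 2s = 1.61 × 10^-6 M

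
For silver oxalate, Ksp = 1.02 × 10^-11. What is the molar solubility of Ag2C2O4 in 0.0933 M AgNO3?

Ag2C2O4(s) <=> 2 Ag^+ + C2O4^2-
Ksp = [Ag^+]^2[C2O4^2-]
Let s = moles of Ag2C2O4 that dissolve per litre. [Ag^+] = 0.0933 + 2s ≈ 0.0933, [C2O4^2-] = s (Ksp is small, so little additional dissolves).
Ksp ≈ (0.0933)^2 × s
s = 1.17 × 10^-9 M
Check: 2s = 2.3 × 10^-9 ≪ 0.0933, so the approximation is valid.

1.17 × 10^-9 M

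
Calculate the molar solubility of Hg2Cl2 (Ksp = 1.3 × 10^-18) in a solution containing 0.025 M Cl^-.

Hg2Cl2(s) ⇌ Hg2^2+(aq) + 2 Cl^-(aq)
Ksp = [Hg2^2+][Cl^-]^2
Let s = moles of Hg2Cl2 that dissolve per litre. [Hg2^2+] = s, [Cl^-] = 0.025 + 2s ≈ 0.025 (common-ion effect: Cl^- is already 0.025 M).
Ksp ≈ s × (0.025)^2
s = 2.1 × 10^-15 M
Check: 2s = 4.2 × 10^-15 ≪ 0.025, so the approximation is valid.

s = 2.1 x 10^-15 M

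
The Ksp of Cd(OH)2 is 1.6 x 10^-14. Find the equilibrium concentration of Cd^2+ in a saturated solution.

Cd(OH)2(s) <=> Cd^2+ + 2 OH^-
Ksp = [Cd^2+][OH^-]^2
With molar solubility s: [Cd^2+] = s, [OH^-] = 2s.
Ksp = s(2s)^2 = 4s^3
Solving, s = (1.6 x 10^-14/4)^(1/3) = 1.59 × 10^-5 M
[Cd^2+] = s = 1.6 x 10^-5 M

[Cd^2+] ≈ 1.6 x 10^-5 M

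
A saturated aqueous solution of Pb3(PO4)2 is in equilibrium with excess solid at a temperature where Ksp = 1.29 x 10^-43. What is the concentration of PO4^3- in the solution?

[PO4^3-] = 2.07 × 10^-9 M

Pb3(PO4)2(s) <=> 3 Pb^2+ + 2 PO4^3-
Ksp = [Pb^2+]^3[PO4^3-]^2
If s mol/L of Pb3(PO4)2 dissolves, [Pb^2+] = 3s and [PO4^3-] = 2s.
Ksp = (3s)^3(2s)^2 = 108s^5
s = (1.29 x 10^-43 / 108)^(1/5) = 1.036 × 10^-9 M
[PO4^3-] = 2s = 2.07 x 10^-9 M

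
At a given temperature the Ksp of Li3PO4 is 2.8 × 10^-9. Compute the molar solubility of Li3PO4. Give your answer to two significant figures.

Li3PO4(s) <=> 3 Li^+(aq) + PO4^3-(aq)
Ksp = [Li^+]^3[PO4^3-]
With molar solubility s: [Li^+] = 3s, [PO4^3-] = s.
Substituting: Ksp = (3s)^3s = 27s^4
Solving, s = (2.8 × 10^-9/27)^(1/4) = 3.2 × 10^-3 M

3.2 x 10^-3 M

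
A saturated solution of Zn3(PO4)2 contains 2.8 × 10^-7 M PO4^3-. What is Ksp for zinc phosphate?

5.8e-33

Zn3(PO4)2(s) <=> 3 Zn^2+ + 2 PO4^3-
Stoichiometry gives [Zn^2+] = (3/2)[PO4^3-] = 4.20 × 10^-7 M.
Ksp = [Zn^2+]^3[PO4^3-]^2
Ksp = (4.20 × 10^-7)^3 × (2.8 × 10^-7)^2 = 5.8 x 10^-33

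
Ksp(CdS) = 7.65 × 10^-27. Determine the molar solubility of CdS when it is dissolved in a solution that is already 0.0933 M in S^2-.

8.20 x 10^-26 M

CdS(s) ⇌ Cd^2+ + S^2-
Ksp = [Cd^2+][S^2-]
Let s = moles of CdS that dissolve per litre. [Cd^2+] = s, [S^2-] = 0.0933 + s ≈ 0.0933 (common-ion effect: S^2- is already 0.0933 M).
Ksp ≈ s × 0.0933
s = 8.20 × 10^-26 M
Check: s = 8.2 x 10^-26 ≪ 0.0933, so the approximation is valid.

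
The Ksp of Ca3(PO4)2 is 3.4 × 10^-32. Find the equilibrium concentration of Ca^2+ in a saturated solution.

Ca3(PO4)2(s) ⇌ 3 Ca^2+ + 2 PO4^3-
Ksp = [Ca^2+]^3[PO4^3-]^2
For each mole of Ca3(PO4)2 that dissolves: [Ca^2+] = 3s, [PO4^3-] = 2s.
Ksp = (3s)^3(2s)^2 = 108s^5
s^5 = 3.4 × 10^-32 / 108, so s = 1.99 × 10^-7 M
[Ca^2+] = 3s = 6.0 × 10^-7 M

6.0e-7 M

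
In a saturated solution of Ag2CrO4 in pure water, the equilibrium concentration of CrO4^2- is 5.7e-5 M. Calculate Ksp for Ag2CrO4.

Ksp ≈ 7.4 × 10^-13

Ag2CrO4(s) ⇌ 2 Ag^+(aq) + CrO4^2-(aq)
Stoichiometry gives [Ag^+] = (2/1)[CrO4^2-] = 1.14 × 10^-4 M.
Ksp = [Ag^+]^2[CrO4^2-]
Ksp = (1.14 x 10^-4)^2 × 5.7 × 10^-5 = 7.4 × 10^-13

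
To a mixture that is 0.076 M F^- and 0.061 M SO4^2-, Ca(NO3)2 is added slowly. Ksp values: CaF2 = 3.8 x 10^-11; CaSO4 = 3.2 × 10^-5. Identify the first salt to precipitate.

Each salt begins to precipitate when Q = Ksp, i.e. when [Ca^2+] reaches its threshold.
For CaF2: 3.8 x 10^-11 = (0.076)^2 × [Ca^2+]  ⇒  [Ca^2+] = 6.6 × 10^-9 M.
For CaSO4: 3.2 × 10^-5 = 0.061 × [Ca^2+]  ⇒  [Ca^2+] = 5.2 × 10^-4 M.
The salt with the lower threshold [Ca^2+] precipitates first: CaF2.

CaF2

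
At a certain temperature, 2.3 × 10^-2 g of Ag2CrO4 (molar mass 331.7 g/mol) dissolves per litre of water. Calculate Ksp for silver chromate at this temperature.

Ksp = 1.3 x 10^-12

Molar solubility s = (2.3 × 10^-2 g/L) / (331.7 g/mol) = 6.93 × 10^-5 M.
Ag2CrO4(s) ⇌ 2 Ag^+(aq) + CrO4^2-(aq)
Let s = molar solubility. Then [Ag^+] = 2s and [CrO4^2-] = s.
Ksp = [Ag^+]^2[CrO4^2-]
Ksp = (2s)^2s = 4s^3
Ksp = 4 × (6.93 x 10^-5)^3 = 1.3 × 10^-12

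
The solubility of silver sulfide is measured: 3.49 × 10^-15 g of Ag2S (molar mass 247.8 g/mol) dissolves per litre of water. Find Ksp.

Molar solubility s = (3.49 × 10^-15 g/L) / (247.8 g/mol) = 1.408 x 10^-17 M.
Ag2S(s) ⇌ 2 Ag^+(aq) + S^2-(aq)
Let s = molar solubility. Then [Ag^+] = 2s and [S^2-] = s.
Ksp = [Ag^+]^2[S^2-]
Substituting: Ksp = (2s)^2s = 4s^3
Ksp = 4 × (1.408 × 10^-17)^3 = 1.12 x 10^-50

Ksp ≈ 1.12 × 10^-50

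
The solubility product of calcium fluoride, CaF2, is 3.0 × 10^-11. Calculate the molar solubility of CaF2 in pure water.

2.0 x 10^-4 M

CaF2(s) <=> Ca^2+(aq) + 2 F^-(aq)
Ksp = [Ca^2+][F^-]^2
If s mol/L of CaF2 dissolves, [Ca^2+] = s and [F^-] = 2s.
So Ksp = s × (2s)^2 = 4s^3
s = (3.0 × 10^-11 / 4)^(1/3) = 2.0 × 10^-4 M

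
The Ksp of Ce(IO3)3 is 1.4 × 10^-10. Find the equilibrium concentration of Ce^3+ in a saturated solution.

Ce(IO3)3(s) ⇌ Ce^3+(aq) + 3 IO3^-(aq)
Ksp = [Ce^3+][IO3^-]^3
With molar solubility s: [Ce^3+] = s, [IO3^-] = 3s.
Ksp = s(3s)^3 = 27s^4
s^4 = 1.4 × 10^-10 / 27, so s = 1.51 x 10^-3 M
[Ce^3+] = s = 1.5 x 10^-3 M

[Ce^3+] = 1.5 x 10^-3 M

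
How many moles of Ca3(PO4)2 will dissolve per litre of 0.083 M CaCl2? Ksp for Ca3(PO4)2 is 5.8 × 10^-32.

Ca3(PO4)2(s) <=> 3 Ca^2+ + 2 PO4^3-
Ksp = [Ca^2+]^3[PO4^3-]^2
Let s = moles of Ca3(PO4)2 that dissolve per litre. [Ca^2+] = 0.083 + 3s ≈ 0.083, [PO4^3-] = 2s (common-ion effect: Ca^2+ is already 0.083 M).
Ksp ≈ (0.083)^3 × (2s)^2
s = 5.0 × 10^-15 M
Check: 3s = 1.5 x 10^-14 ≪ 0.083, so the approximation is valid.

s = 5.0 × 10^-15 M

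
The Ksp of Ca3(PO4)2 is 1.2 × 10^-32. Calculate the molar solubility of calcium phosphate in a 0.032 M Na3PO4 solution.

s = 7.6 × 10^-11 M

Ca3(PO4)2(s) ⇌ 3 Ca^2+(aq) + 2 PO4^3-(aq)
Ksp = [Ca^2+]^3[PO4^3-]^2
Let s be the molar solubility in this solution. [Ca^2+] = 3s, [PO4^3-] = 0.032 + 2s ≈ 0.032 (common-ion effect: PO4^3- is already 0.032 M).
Ksp ≈ (3s)^3 × (0.032)^2
s = 7.6 x 10^-11 M
Check: 2s = 1.5 x 10^-10 ≪ 0.032, so the approximation is valid.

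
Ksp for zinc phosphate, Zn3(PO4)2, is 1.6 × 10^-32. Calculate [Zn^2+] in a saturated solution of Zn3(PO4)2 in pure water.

Zn3(PO4)2(s) ⇌ 3 Zn^2+ + 2 PO4^3-
Ksp = [Zn^2+]^3[PO4^3-]^2
With molar solubility s: [Zn^2+] = 3s, [PO4^3-] = 2s.
Substituting: Ksp = (3s)^3(2s)^2 = 108s^5
s = (1.6 × 10^-32 / 108)^(1/5) = 1.71 × 10^-7 M
[Zn^2+] = 3s = 5.1 × 10^-7 M

[Zn^2+] ≈ 5.1e-7 M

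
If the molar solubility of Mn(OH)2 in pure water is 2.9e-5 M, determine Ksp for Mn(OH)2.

Ksp ≈ 9.8 x 10^-14

Mn(OH)2(s) ⇌ Mn^2+(aq) + 2 OH^-(aq)
If s mol/L of Mn(OH)2 dissolves, [Mn^2+] = s and [OH^-] = 2s.
Ksp = [Mn^2+][OH^-]^2
Ksp = s(2s)^2 = 4s^3
With s = 2.9 × 10^-5: Ksp = 9.8 x 10^-14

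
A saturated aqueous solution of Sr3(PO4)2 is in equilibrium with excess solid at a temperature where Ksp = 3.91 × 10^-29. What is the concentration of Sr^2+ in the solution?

Sr3(PO4)2(s) ⇌ 3 Sr^2+(aq) + 2 PO4^3-(aq)
Ksp = [Sr^2+]^3[PO4^3-]^2
If s mol/L of Sr3(PO4)2 dissolves, [Sr^2+] = 3s and [PO4^3-] = 2s.
Ksp = (3s)^3(2s)^2 = 108s^5
s^5 = 3.91 × 10^-29 / 108, so s = 8.161 × 10^-7 M
[Sr^2+] = 3s = 2.45 x 10^-6 M

[Sr^2+] ≈ 2.45 × 10^-6 M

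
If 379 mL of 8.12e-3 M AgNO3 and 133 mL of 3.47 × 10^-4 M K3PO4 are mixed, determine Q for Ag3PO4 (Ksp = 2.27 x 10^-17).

Q ≈ 1.96 × 10^-11

Total volume = 379 + 133 = 512 mL.
[Ag^+] = 8.12 x 10^-3 × (379/512) = 6.011 × 10^-3 M
[PO4^3-] = 3.47 × 10^-4 × (133/512) = 9.014 × 10^-5 M
Ag3PO4(s) ⇌ 3 Ag^+ + PO4^3-, so Q = [Ag^+]^3[PO4^3-]
Q = (6.011 × 10^-3)^3(9.014 × 10^-5) = 1.96 x 10^-11
Q > Ksp, so Ag3PO4 will precipitate.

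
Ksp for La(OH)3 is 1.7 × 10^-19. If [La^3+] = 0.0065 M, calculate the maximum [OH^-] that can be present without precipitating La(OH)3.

La(OH)3(s) <=> La^3+ + 3 OH^-
Ksp = [La^3+][OH^-]^3
Precipitation begins when Q = Ksp. With [La^3+] = 0.0065 M:
1.7 × 10^-19 = (0.0065) × [OH^-]^3
[OH^-] = (1.7 × 10^-19 / 6.5 x 10^-3)^(1/3) = 3.0 × 10^-6 M

[OH^-] = 3.0 × 10^-6 M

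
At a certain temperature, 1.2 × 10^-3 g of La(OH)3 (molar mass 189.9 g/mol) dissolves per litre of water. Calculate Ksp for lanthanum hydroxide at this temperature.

Ksp ≈ 4.3 × 10^-20

Molar solubility s = (1.2 x 10^-3 g/L) / (189.9 g/mol) = 6.32 x 10^-6 M.
La(OH)3(s) <=> La^3+(aq) + 3 OH^-(aq)
If s mol/L of La(OH)3 dissolves, [La^3+] = s and [OH^-] = 3s.
Ksp = [La^3+][OH^-]^3
Ksp = s(3s)^3 = 27s^4
Ksp = 27 × (6.32 x 10^-6)^4 = 4.3 × 10^-20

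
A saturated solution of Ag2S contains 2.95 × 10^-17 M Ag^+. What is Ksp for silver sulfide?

Ag2S(s) ⇌ 2 Ag^+(aq) + S^2-(aq)
Stoichiometry gives [S^2-] = (1/2)[Ag^+] = 1.475 x 10^-17 M.
Ksp = [Ag^+]^2[S^2-]
Ksp = (2.95 × 10^-17)^2 × 1.475 x 10^-17 = 1.28 × 10^-50

1.28e-50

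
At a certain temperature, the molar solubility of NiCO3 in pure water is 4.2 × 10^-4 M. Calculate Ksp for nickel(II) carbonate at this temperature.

Ksp = 1.8 × 10^-7

NiCO3(s) ⇌ Ni^2+(aq) + CO3^2-(aq)
Let s = molar solubility. Then [Ni^2+] = s and [CO3^2-] = s.
Ksp = [Ni^2+][CO3^2-]
Ksp = s^2
Ksp = (4.2 × 10^-4)^2 = 1.8 x 10^-7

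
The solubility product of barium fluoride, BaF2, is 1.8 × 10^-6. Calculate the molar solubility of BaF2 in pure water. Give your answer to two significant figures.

BaF2(s) ⇌ Ba^2+ + 2 F^-
Ksp = [Ba^2+][F^-]^2
With molar solubility s: [Ba^2+] = s, [F^-] = 2s.
Ksp = s(2s)^2 = 4s^3
s = (1.8 × 10^-6 / 4)^(1/3) = 7.7 × 10^-3 M

s ≈ 7.7 x 10^-3 M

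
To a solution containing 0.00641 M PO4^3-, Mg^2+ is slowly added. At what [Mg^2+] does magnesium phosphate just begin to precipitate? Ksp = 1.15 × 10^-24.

[Mg^2+] = 3.04 × 10^-7 M

Mg3(PO4)2(s) <=> 3 Mg^2+(aq) + 2 PO4^3-(aq)
Ksp = [Mg^2+]^3[PO4^3-]^2
Precipitation begins when Q = Ksp. With [PO4^3-] = 0.00641 M:
1.15 × 10^-24 = (0.00641)^2 × [Mg^2+]^3
[Mg^2+] = (1.15 × 10^-24 / 4.109 × 10^-5)^(1/3) = 3.04 × 10^-7 M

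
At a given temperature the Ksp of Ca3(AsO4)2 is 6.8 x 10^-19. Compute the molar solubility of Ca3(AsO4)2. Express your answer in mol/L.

s = 9.1e-5 M

Ca3(AsO4)2(s) ⇌ 3 Ca^2+ + 2 AsO4^3-
Ksp = [Ca^2+]^3[AsO4^3-]^2
With molar solubility s: [Ca^2+] = 3s, [AsO4^3-] = 2s.
Ksp = (3s)^3(2s)^2 = 108s^5
Solving, s = (6.8 x 10^-19/108)^(1/5) = 9.1 x 10^-5 M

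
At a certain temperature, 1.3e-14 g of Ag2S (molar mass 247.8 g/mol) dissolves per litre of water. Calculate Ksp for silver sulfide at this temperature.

Ksp ≈ 5.8 × 10^-49

Molar solubility s = (1.3 x 10^-14 g/L) / (247.8 g/mol) = 5.25 × 10^-17 M.
Ag2S(s) <=> 2 Ag^+ + S^2-
If s mol/L of Ag2S dissolves, [Ag^+] = 2s and [S^2-] = s.
Ksp = [Ag^+]^2[S^2-]
Ksp = (2s)^2s = 4s^3
Ksp = 4 × (5.25 x 10^-17)^3 = 5.8 × 10^-49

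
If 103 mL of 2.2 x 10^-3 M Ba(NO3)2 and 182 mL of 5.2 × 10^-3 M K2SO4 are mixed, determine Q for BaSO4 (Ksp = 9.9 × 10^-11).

Total volume = 103 + 182 = 285 mL.
[Ba^2+] = 2.2 × 10^-3 × (103/285) = 7.95 × 10^-4 M
[SO4^2-] = 5.2 × 10^-3 × (182/285) = 3.32 x 10^-3 M
BaSO4(s) ⇌ Ba^2+(aq) + SO4^2-(aq), so Q = [Ba^2+][SO4^2-]
Q = (7.95 × 10^-4)(3.32 × 10^-3) = 2.6 × 10^-6
Q > Ksp, so BaSO4 will precipitate.

Q = 2.6 x 10^-6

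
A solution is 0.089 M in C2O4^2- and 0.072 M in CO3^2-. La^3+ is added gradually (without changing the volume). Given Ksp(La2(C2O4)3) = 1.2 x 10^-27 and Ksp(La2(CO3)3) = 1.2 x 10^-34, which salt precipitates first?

La2(CO3)3

Precipitation of each salt starts when its ion product equals its Ksp.
For La2(C2O4)3: 1.2 x 10^-27 = (0.089)^3 × [La^3+]^2  ⇒  [La^3+] = 1.3 × 10^-12 M.
For La2(CO3)3: 1.2 x 10^-34 = (0.072)^3 × [La^3+]^2  ⇒  [La^3+] = 5.7 × 10^-16 M.
The salt with the lower threshold [La^3+] precipitates first: La2(CO3)3.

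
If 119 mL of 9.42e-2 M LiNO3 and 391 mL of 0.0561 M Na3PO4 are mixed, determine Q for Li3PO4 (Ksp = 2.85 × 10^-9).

Q = 4.57 × 10^-7

Total volume = 119 + 391 = 510 mL.
[Li^+] = 9.42 × 10^-2 × (119/510) = 2.198 x 10^-2 M
[PO4^3-] = 5.61 × 10^-2 × (391/510) = 4.301 × 10^-2 M
Li3PO4(s) <=> 3 Li^+(aq) + PO4^3-(aq), so Q = [Li^+]^3[PO4^3-]
Q = (2.198 × 10^-2)^3(4.301 x 10^-2) = 4.57 x 10^-7
Q > Ksp, so Li3PO4 will precipitate.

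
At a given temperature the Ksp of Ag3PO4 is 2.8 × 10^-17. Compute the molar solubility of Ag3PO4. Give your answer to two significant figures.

Ag3PO4(s) <=> 3 Ag^+(aq) + PO4^3-(aq)
Ksp = [Ag^+]^3[PO4^3-]
Let s = molar solubility. Then [Ag^+] = 3s and [PO4^3-] = s.
Substituting: Ksp = (3s)^3s = 27s^4
Solving, s = (2.8 × 10^-17/27)^(1/4) = 3.2 x 10^-5 M

3.2 x 10^-5 M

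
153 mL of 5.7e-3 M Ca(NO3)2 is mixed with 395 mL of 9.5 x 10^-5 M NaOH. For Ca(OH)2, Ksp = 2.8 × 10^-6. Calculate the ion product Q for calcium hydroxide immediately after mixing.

Q ≈ 7.5e-12

Total volume = 153 + 395 = 548 mL.
[Ca^2+] = 5.7 × 10^-3 × (153/548) = 1.59 × 10^-3 M
[OH^-] = 9.5 x 10^-5 × (395/548) = 6.85 × 10^-5 M
Ca(OH)2(s) ⇌ Ca^2+(aq) + 2 OH^-(aq), so Q = [Ca^2+][OH^-]^2
Q = (1.59 x 10^-3)(6.85 × 10^-5)^2 = 7.5 × 10^-12
Q < Ksp, so no precipitate of Ca(OH)2 forms.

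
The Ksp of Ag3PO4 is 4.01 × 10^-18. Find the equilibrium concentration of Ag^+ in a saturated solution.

[Ag^+] ≈ 5.89 x 10^-5 M

Ag3PO4(s) ⇌ 3 Ag^+(aq) + PO4^3-(aq)
Ksp = [Ag^+]^3[PO4^3-]
With molar solubility s: [Ag^+] = 3s, [PO4^3-] = s.
So Ksp = (3s)^3 × s = 27s^4
s = (4.01 × 10^-18 / 27)^(1/4) = 1.963 x 10^-5 M
[Ag^+] = 3s = 5.89 × 10^-5 M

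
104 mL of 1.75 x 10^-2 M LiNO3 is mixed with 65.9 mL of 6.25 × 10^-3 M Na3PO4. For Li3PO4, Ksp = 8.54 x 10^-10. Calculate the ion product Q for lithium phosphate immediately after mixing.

Total volume = 104 + 65.9 = 169.9 mL.
[Li^+] = 1.75 × 10^-2 × (104/169.9) = 1.071 × 10^-2 M
[PO4^3-] = 6.25 x 10^-3 × (65.9/169.9) = 2.424 x 10^-3 M
Li3PO4(s) ⇌ 3 Li^+ + PO4^3-, so Q = [Li^+]^3[PO4^3-]
Q = (1.071 x 10^-2)^3(2.424 x 10^-3) = 2.98 × 10^-9
Q > Ksp, so Li3PO4 will precipitate.

Q = 2.98 × 10^-9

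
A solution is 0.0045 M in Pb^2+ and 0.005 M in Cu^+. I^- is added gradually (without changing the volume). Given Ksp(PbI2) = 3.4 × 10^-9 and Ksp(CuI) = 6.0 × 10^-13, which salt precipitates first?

Precipitation of each salt starts when its ion product equals its Ksp.
For PbI2: 3.4 × 10^-9 = 0.0045 × [I^-]^2  ⇒  [I^-] = 8.7 × 10^-4 M.
For CuI: 6.0 × 10^-13 = 0.005 × [I^-]  ⇒  [I^-] = 1.2 × 10^-10 M.
The salt with the lower threshold [I^-] precipitates first: CuI.

CuI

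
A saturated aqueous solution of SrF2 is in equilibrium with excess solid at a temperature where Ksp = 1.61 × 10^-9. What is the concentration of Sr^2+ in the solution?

7.38 × 10^-4 M

SrF2(s) ⇌ Sr^2+(aq) + 2 F^-(aq)
Ksp = [Sr^2+][F^-]^2
Let s = molar solubility. Then [Sr^2+] = s and [F^-] = 2s.
Substituting: Ksp = s(2s)^2 = 4s^3
s^3 = 1.61 × 10^-9 / 4, so s = 7.383 x 10^-4 M
[Sr^2+] = s = 7.38 × 10^-4 M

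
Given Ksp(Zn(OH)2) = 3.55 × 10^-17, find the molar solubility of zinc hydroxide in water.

Zn(OH)2(s) ⇌ Zn^2+ + 2 OH^-
Ksp = [Zn^2+][OH^-]^2
If s mol/L of Zn(OH)2 dissolves, [Zn^2+] = s and [OH^-] = 2s.
Ksp = s(2s)^2 = 4s^3
s = (3.55 × 10^-17 / 4)^(1/3) = 2.07 × 10^-6 M

2.07 × 10^-6 M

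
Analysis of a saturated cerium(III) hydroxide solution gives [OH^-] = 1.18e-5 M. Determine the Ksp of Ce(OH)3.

Ce(OH)3(s) ⇌ Ce^3+ + 3 OH^-
Stoichiometry gives [Ce^3+] = (1/3)[OH^-] = 3.933 x 10^-6 M.
Ksp = [Ce^3+][OH^-]^3
Ksp = 3.933 x 10^-6 × (1.18 × 10^-5)^3 = 6.46 × 10^-21

Ksp ≈ 6.46 x 10^-21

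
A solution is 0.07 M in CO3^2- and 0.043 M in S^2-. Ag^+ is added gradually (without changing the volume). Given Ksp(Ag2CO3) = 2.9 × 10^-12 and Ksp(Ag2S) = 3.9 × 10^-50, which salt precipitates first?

Ag2S

Each salt begins to precipitate when Q = Ksp, i.e. when [Ag^+] reaches its threshold.
For Ag2CO3: 2.9 × 10^-12 = 0.07 × [Ag^+]^2  ⇒  [Ag^+] = 6.4 × 10^-6 M.
For Ag2S: 3.9 × 10^-50 = 0.043 × [Ag^+]^2  ⇒  [Ag^+] = 9.5 × 10^-25 M.
The salt with the lower threshold [Ag^+] precipitates first: Ag2S.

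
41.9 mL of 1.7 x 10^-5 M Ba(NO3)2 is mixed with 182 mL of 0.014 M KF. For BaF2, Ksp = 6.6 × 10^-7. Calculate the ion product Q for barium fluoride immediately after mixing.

Total volume = 41.9 + 182 = 223.9 mL.
[Ba^2+] = 1.7 × 10^-5 × (41.9/223.9) = 3.18 × 10^-6 M
[F^-] = 1.4 × 10^-2 × (182/223.9) = 1.14 × 10^-2 M
BaF2(s) ⇌ Ba^2+ + 2 F^-, so Q = [Ba^2+][F^-]^2
Q = (3.18 × 10^-6)(1.14 × 10^-2)^2 = 4.1 × 10^-10
Q < Ksp, so no precipitate of BaF2 forms.

4.1 × 10^-10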